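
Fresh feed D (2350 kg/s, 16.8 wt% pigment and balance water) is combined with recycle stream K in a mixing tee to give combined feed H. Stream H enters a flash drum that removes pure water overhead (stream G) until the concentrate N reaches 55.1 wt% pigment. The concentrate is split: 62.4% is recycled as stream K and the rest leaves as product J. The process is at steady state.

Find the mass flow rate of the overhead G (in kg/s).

1633 kg/s

Overall pigment balance (none leaves overhead): pigment in fresh feed = pigment in product, i.e. 2350×0.168 = (1−0.624)·N·0.551.
N = 394.8/(0.551×0.376) = 1905.6 kg/s.
Recycle K = 0.624×1905.6 = 1189.1 kg/s.
Combined feed H = 2350 + 1189.1 = 3539.1 kg/s.
Overhead G = H − N = 3539.1 − 1905.6 = 1633.5 kg/s.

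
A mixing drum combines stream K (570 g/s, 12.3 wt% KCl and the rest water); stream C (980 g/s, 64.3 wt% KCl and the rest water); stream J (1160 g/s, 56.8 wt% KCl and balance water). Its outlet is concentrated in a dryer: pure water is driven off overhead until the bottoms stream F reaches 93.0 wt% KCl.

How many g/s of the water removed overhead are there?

KCl entering = 570×0.123 + 980×0.643 + 1160×0.568 = 1359.1 g/s.
All KCl reports to F, so F = 1359.1/0.930 = 1461.4 g/s.
Total feed = 2710 g/s; overhead = 2710 − 1461.4 = 1248.6 g/s.

1249 g/s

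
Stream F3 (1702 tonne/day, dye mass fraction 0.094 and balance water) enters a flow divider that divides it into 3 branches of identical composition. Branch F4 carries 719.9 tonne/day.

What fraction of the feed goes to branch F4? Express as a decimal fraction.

Fraction to F4 = 719.9/1702 = 0.4230.

0.423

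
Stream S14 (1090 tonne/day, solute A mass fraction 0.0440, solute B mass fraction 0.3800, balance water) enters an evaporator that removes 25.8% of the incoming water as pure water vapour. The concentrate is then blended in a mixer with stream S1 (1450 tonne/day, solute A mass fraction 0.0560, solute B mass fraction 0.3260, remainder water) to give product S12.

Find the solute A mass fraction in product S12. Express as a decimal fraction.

Vapour removed = 0.258×0.576×1090 = 161.98 tonne/day; concentrate = 928.02 tonne/day.
solute A reaching the mixer = 47.96 (from concentrate) + 1450×0.056 = 129.16 tonne/day.
Product flow = 928.02 + 1450 = 2378 tonne/day; solute A fraction = 0.0543.

0.0543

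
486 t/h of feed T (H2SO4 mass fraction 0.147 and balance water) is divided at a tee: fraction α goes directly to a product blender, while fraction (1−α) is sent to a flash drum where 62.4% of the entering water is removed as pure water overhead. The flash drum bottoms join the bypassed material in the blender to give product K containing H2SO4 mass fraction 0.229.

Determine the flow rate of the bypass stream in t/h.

All 486×0.147 = 71.442 t/h of H2SO4 reaches K, so K = 71.442/0.229 = 311.97 t/h and vapour = 174.03 t/h.
The evaporator receives (1−α)·486 of feed at 0.853 water and removes 0.624 of that water:
0.624×0.853×(1−α)×486 = 174.03
(1−α) = 174.03/258.68 = 0.6727;  α = 0.3273.
Bypass flow = 0.3273×486 = 159.05 t/h.

159.1 t/h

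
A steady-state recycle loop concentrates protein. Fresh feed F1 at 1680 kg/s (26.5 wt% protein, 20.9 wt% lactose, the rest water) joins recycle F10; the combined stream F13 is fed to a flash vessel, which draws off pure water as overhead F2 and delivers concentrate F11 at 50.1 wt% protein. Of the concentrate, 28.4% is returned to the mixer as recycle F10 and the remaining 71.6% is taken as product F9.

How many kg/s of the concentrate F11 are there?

1241 kg/s

Overall protein balance (none leaves overhead): protein in fresh feed = protein in product, i.e. 1680×0.265 = (1−0.284)·F11·0.501.
F11 = 445.2/(0.501×0.716) = 1241.1 kg/s.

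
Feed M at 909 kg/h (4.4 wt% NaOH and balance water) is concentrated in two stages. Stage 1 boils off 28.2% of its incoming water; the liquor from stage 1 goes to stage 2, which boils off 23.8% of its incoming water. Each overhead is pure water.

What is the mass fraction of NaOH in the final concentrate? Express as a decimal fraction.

0.078

water in feed = 909×0.956 = 869 kg/h.
After stage 1: water left = (1−0.282)×869 = 623.94; stream total = 663.94 kg/h.
After stage 2: water left = (1−0.238)×623.94 = 475.45; final concentrate = 515.44 kg/h.
NaOH fraction = 39.996/515.44 = 0.078.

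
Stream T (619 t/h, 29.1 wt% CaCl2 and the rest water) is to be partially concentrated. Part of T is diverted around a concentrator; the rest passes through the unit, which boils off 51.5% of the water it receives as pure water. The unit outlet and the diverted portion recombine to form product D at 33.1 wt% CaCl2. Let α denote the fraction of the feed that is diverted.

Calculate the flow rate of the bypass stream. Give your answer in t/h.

All 619×0.291 = 180.13 t/h of CaCl2 reaches D, so D = 180.13/0.331 = 544.2 t/h and vapour = 74.804 t/h.
The evaporator receives (1−α)·619 of feed at 0.709 water and removes 0.515 of that water:
0.515×0.709×(1−α)×619 = 74.804
(1−α) = 74.804/226.02 = 0.3310;  α = 0.6690.
Bypass flow = 0.6690×619 = 414.13 t/h.

414.1 t/h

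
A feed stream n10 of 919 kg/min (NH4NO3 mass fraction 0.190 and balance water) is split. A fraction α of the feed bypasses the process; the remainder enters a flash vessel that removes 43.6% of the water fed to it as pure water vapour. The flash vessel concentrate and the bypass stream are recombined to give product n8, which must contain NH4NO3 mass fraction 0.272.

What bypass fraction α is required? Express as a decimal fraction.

All 919×0.190 = 174.61 kg/min of NH4NO3 reaches n8, so n8 = 174.61/0.272 = 641.95 kg/min and vapour = 277.05 kg/min.
The evaporator receives (1−α)·919 of feed at 0.810 water and removes 0.436 of that water:
0.436×0.810×(1−α)×919 = 277.05
(1−α) = 277.05/324.55 = 0.8536;  α = 0.1464.

0.146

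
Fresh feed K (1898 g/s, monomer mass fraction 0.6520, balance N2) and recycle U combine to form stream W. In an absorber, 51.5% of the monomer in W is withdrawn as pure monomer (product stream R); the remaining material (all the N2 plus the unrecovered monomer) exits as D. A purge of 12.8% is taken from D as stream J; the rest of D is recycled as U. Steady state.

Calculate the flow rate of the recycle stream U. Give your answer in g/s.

5407 g/s

N2 enters only via K and leaves only via the purge: 1898×0.348 = 0.128×(N2 in D), and the absorber passes all N2, so N2 in W = N2 in D = 5160.2 g/s.
monomer in W: m_A = 1898×0.652 + (1−0.128)·(1−0.515)·m_A, so m_A = 1237.5/0.5771 = 2144.4 g/s.
D = (1−0.515)×2144.4 + 5160.2 = 6200.2 g/s.
Recycle U = (1−0.128)×6200.2 = 5406.6 g/s.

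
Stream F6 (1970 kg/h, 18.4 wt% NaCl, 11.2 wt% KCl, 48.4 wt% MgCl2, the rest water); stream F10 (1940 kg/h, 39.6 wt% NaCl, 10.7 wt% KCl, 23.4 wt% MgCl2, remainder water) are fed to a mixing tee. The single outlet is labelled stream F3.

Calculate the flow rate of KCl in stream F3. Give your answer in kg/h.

KCl out = KCl in = 1970×0.112 + 1940×0.107 = 428.22 kg/h.

428.2 kg/h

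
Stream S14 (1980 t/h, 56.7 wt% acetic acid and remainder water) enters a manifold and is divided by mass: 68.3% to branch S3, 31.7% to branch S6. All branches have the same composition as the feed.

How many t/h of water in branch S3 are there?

585.6 t/h

Branch S3 total = 0.683×1980 = 1352.3 t/h.
water in S3 = 0.433×1352.3 = 585.56 t/h.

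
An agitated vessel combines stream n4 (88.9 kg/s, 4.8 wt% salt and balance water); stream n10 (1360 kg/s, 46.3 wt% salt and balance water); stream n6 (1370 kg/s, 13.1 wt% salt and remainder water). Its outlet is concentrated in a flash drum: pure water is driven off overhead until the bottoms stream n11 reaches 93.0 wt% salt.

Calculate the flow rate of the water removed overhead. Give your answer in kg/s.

1944 kg/s

salt entering = 88.9×0.048 + 1360×0.463 + 1370×0.131 = 813.42 kg/s.
All salt reports to n11, so n11 = 813.42/0.930 = 874.64 kg/s.
Total feed = 2818.9 kg/s; overhead = 2818.9 − 874.64 = 1944.3 kg/s.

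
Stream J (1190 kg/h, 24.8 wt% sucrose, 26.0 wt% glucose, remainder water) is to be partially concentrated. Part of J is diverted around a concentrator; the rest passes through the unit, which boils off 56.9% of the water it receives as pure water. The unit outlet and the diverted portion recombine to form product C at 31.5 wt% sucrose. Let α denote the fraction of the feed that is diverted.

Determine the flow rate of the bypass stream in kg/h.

All 1190×0.248 = 295.12 kg/h of sucrose reaches C, so C = 295.12/0.315 = 936.89 kg/h and vapour = 253.11 kg/h.
The evaporator receives (1−α)·1190 of feed at 0.492 water and removes 0.569 of that water:
0.569×0.492×(1−α)×1190 = 253.11
(1−α) = 253.11/333.14 = 0.7598;  α = 0.2402.
Bypass flow = 0.2402×1190 = 285.86 kg/h.

285.9 kg/h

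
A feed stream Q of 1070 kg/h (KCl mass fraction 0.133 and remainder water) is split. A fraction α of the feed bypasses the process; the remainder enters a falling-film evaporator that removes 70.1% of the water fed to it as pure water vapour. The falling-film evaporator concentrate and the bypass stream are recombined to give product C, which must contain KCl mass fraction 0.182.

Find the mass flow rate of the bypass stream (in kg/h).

All 1070×0.133 = 142.31 kg/h of KCl reaches C, so C = 142.31/0.182 = 781.92 kg/h and vapour = 288.08 kg/h.
The evaporator receives (1−α)·1070 of feed at 0.867 water and removes 0.701 of that water:
0.701×0.867×(1−α)×1070 = 288.08
(1−α) = 288.08/650.31 = 0.4430;  α = 0.5570.
Bypass flow = 0.5570×1070 = 596.01 kg/h.

596 kg/h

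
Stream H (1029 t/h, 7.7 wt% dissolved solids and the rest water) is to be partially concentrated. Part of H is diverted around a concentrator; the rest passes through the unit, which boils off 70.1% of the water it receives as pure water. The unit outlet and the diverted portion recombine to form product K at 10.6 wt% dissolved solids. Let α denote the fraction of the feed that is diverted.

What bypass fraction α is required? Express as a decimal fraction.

All 1029×0.077 = 79.233 t/h of dissolved solids reaches K, so K = 79.233/0.106 = 747.48 t/h and vapour = 281.52 t/h.
The evaporator receives (1−α)·1029 of feed at 0.923 water and removes 0.701 of that water:
0.701×0.923×(1−α)×1029 = 281.52
(1−α) = 281.52/665.79 = 0.4228;  α = 0.5772.

0.577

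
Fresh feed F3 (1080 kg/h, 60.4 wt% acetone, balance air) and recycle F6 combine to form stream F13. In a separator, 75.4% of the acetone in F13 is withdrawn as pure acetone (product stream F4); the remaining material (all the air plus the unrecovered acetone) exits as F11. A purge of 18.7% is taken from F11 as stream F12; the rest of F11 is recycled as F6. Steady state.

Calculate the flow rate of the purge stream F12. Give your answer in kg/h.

air enters only via F3 and leaves only via the purge: 1080×0.396 = 0.187×(air in F11), and the separator passes all air, so air in F13 = air in F11 = 2287.1 kg/h.
acetone in F13: m_A = 1080×0.604 + (1−0.187)·(1−0.754)·m_A, so m_A = 652.32/0.8000 = 815.4 kg/h.
F11 = (1−0.754)×815.4 + 2287.1 = 2487.6 kg/h.
Purge F12 = 0.187×2487.6 = 465.19 kg/h.

465.2 kg/h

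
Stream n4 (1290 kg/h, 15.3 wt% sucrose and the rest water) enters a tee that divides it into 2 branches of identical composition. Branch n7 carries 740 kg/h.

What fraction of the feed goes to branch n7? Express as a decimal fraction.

0.574

Fraction to n7 = 740/1290 = 0.5736.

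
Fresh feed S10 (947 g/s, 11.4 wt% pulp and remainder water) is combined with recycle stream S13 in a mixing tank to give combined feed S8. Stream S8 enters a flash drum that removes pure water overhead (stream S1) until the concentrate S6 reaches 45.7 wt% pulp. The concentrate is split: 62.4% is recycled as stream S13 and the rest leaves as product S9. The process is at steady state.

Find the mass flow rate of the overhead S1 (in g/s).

710.8 g/s

Overall pulp balance (none leaves overhead): pulp in fresh feed = pulp in product, i.e. 947×0.114 = (1−0.624)·S6·0.457.
S6 = 107.96/(0.457×0.376) = 628.28 g/s.
Recycle S13 = 0.624×628.28 = 392.04 g/s.
Combined feed S8 = 947 + 392.04 = 1339 g/s.
Overhead S1 = S8 − S6 = 1339 − 628.28 = 710.77 g/s.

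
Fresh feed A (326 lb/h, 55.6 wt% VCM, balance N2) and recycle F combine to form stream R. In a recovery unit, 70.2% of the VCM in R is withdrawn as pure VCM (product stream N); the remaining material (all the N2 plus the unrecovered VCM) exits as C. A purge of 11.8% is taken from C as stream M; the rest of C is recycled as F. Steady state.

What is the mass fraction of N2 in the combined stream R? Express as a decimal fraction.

0.833

N2 enters only via A and leaves only via the purge: 326×0.444 = 0.118×(N2 in C), and the recovery unit passes all N2, so N2 in R = N2 in C = 1226.6 lb/h.
VCM in R: m_A = 326×0.556 + (1−0.118)·(1−0.702)·m_A, so m_A = 181.26/0.7372 = 245.88 lb/h.
R = 245.88 + 1226.6 = 1472.5 lb/h.
N2 fraction in R = 1226.6/1472.5 = 0.833.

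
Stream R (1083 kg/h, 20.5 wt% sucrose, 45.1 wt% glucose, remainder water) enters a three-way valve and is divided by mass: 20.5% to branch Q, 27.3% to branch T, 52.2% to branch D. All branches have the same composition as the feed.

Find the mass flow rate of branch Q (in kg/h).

222 kg/h

Branch Q flow = 0.205×1083 = 222.01 kg/h.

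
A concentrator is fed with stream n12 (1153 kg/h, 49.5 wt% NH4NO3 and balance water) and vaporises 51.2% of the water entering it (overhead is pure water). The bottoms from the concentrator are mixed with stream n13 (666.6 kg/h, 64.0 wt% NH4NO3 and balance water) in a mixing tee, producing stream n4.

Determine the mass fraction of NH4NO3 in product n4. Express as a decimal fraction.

0.656

Vapour removed = 0.512×0.505×1153 = 298.12 kg/h; concentrate = 854.88 kg/h.
NH4NO3 reaching the mixer = 570.74 (from concentrate) + 666.6×0.640 = 997.36 kg/h.
Product flow = 854.88 + 666.6 = 1521.5 kg/h; NH4NO3 fraction = 0.656.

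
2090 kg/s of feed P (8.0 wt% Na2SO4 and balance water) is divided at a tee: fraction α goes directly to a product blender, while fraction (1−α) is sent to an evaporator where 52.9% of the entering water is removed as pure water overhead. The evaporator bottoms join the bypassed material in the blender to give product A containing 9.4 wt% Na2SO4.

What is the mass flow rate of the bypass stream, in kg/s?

All 2090×0.080 = 167.2 kg/s of Na2SO4 reaches A, so A = 167.2/0.094 = 1778.7 kg/s and vapour = 311.28 kg/s.
The evaporator receives (1−α)·2090 of feed at 0.920 water and removes 0.529 of that water:
0.529×0.920×(1−α)×2090 = 311.28
(1−α) = 311.28/1017.2 = 0.3060;  α = 0.6940.
Bypass flow = 0.6940×2090 = 1450.4 kg/s.

1450 kg/s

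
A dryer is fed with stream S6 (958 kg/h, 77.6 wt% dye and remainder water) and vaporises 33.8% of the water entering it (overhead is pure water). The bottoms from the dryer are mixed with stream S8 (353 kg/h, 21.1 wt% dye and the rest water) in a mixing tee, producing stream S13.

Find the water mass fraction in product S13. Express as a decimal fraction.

Vapour removed = 0.338×0.224×958 = 72.532 kg/h; concentrate = 885.47 kg/h.
water reaching the mixer = 142.06 (from concentrate) + 353×0.789 = 420.58 kg/h.
Product flow = 885.47 + 353 = 1238.5 kg/h; water fraction = 0.3396.

0.3396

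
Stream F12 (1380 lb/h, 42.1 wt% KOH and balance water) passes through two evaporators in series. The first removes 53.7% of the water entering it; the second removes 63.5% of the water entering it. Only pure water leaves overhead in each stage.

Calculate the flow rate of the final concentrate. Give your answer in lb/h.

water in feed = 1380×0.579 = 799.02 lb/h.
After stage 1: water left = (1−0.537)×799.02 = 369.95; stream total = 950.93 lb/h.
After stage 2: water left = (1−0.635)×369.95 = 135.03; final concentrate = 716.01 lb/h.

716 lb/h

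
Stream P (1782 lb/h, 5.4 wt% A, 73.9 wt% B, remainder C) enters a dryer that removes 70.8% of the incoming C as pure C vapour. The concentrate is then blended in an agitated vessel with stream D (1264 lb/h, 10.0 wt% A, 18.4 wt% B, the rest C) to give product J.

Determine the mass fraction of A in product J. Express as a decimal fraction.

Vapour removed = 0.708×0.207×1782 = 261.16 lb/h; concentrate = 1520.8 lb/h.
A reaching the mixer = 96.228 (from concentrate) + 1264×0.100 = 222.63 lb/h.
Product flow = 1520.8 + 1264 = 2784.8 lb/h; A fraction = 0.080.

0.080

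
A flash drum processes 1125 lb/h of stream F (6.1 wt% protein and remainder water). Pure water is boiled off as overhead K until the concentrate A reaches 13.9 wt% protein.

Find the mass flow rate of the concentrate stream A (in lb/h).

protein is conserved: 1125×0.061 = 68.625 lb/h all reports to the concentrate.
Concentrate = 68.625/(target fraction) = 493.71 lb/h.

493.7 lb/h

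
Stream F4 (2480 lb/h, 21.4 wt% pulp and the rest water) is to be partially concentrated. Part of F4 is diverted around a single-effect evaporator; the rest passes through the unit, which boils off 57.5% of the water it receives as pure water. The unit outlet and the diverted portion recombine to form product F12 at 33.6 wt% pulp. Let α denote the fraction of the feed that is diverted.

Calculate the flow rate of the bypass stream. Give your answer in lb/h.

487.6 lb/h

All 2480×0.214 = 530.72 lb/h of pulp reaches F12, so F12 = 530.72/0.336 = 1579.5 lb/h and vapour = 900.48 lb/h.
The evaporator receives (1−α)·2480 of feed at 0.786 water and removes 0.575 of that water:
0.575×0.786×(1−α)×2480 = 900.48
(1−α) = 900.48/1120.8 = 0.8034;  α = 0.1966.
Bypass flow = 0.1966×2480 = 487.58 lb/h.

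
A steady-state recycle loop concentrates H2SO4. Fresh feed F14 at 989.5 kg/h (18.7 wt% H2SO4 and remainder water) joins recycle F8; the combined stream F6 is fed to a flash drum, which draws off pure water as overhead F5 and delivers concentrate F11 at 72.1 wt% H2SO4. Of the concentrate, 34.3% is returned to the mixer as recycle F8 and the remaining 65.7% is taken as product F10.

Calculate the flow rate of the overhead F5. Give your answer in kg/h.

Overall H2SO4 balance (none leaves overhead): H2SO4 in fresh feed = H2SO4 in product, i.e. 989.5×0.187 = (1−0.343)·F11·0.721.
F11 = 185.04/(0.721×0.657) = 390.62 kg/h.
Recycle F8 = 0.343×390.62 = 133.98 kg/h.
Combined feed F6 = 989.5 + 133.98 = 1123.5 kg/h.
Overhead F5 = F6 − F11 = 1123.5 − 390.62 = 732.86 kg/h.

732.9 kg/h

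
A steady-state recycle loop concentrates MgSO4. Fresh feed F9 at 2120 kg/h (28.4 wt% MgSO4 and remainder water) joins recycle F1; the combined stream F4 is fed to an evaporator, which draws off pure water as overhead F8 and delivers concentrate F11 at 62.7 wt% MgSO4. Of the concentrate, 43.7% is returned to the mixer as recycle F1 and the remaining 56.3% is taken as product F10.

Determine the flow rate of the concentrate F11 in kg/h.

1706 kg/h

Overall MgSO4 balance (none leaves overhead): MgSO4 in fresh feed = MgSO4 in product, i.e. 2120×0.284 = (1−0.437)·F11·0.627.
F11 = 602.08/(0.627×0.563) = 1705.6 kg/h.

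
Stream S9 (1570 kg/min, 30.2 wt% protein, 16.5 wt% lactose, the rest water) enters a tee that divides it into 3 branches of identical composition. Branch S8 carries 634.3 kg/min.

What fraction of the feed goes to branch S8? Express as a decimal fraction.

Fraction to S8 = 634.3/1570 = 0.4040.

0.404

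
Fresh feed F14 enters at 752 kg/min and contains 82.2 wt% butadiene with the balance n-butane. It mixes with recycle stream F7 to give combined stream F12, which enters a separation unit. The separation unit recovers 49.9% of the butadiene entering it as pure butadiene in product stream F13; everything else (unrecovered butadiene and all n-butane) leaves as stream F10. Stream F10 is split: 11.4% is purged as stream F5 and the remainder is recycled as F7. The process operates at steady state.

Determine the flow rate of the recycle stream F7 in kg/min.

n-butane enters only via F14 and leaves only via the purge: 752×0.178 = 0.114×(n-butane in F10), and the separation unit passes all n-butane, so n-butane in F12 = n-butane in F10 = 1174.2 kg/min.
butadiene in F12: m_A = 752×0.822 + (1−0.114)·(1−0.499)·m_A, so m_A = 618.14/0.5561 = 1111.5 kg/min.
F10 = (1−0.499)×1111.5 + 1174.2 = 1731.1 kg/min.
Recycle F7 = (1−0.114)×1731.1 = 1533.7 kg/min.

1534 kg/min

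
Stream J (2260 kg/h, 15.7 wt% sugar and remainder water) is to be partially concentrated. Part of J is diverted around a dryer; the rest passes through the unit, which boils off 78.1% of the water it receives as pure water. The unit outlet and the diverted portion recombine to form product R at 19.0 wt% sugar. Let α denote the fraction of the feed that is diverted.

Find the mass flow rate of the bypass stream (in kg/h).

1664 kg/h

All 2260×0.157 = 354.82 kg/h of sugar reaches R, so R = 354.82/0.190 = 1867.5 kg/h and vapour = 392.53 kg/h.
The evaporator receives (1−α)·2260 of feed at 0.843 water and removes 0.781 of that water:
0.781×0.843×(1−α)×2260 = 392.53
(1−α) = 392.53/1487.9 = 0.2638;  α = 0.7362.
Bypass flow = 0.7362×2260 = 1663.8 kg/h.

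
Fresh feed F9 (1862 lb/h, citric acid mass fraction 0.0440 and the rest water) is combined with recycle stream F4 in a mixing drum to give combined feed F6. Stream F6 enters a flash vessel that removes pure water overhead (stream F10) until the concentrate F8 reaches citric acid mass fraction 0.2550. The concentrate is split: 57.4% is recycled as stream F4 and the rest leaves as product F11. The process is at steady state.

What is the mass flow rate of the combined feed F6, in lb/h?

Overall citric acid balance (none leaves overhead): citric acid in fresh feed = citric acid in product, i.e. 1862×0.044 = (1−0.574)·F8·0.255.
F8 = 81.928/(0.255×0.426) = 754.19 lb/h.
Recycle F4 = 0.574×754.19 = 432.91 lb/h.
Combined feed F6 = 1862 + 432.91 = 2294.9 lb/h.

2295 lb/h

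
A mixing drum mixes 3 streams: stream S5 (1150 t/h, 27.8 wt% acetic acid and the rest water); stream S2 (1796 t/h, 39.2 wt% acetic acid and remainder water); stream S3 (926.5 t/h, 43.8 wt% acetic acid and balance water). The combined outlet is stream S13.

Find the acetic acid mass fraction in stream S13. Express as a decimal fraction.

0.369

Total flow out = 1150 + 1796 + 926.5 = 3872.5 t/h.
acetic acid in = 1150×0.278 + 1796×0.392 + 926.5×0.438 = 1429.5 t/h.
acetic acid mass fraction in S13 = 1429.5/3872.5 = 0.369.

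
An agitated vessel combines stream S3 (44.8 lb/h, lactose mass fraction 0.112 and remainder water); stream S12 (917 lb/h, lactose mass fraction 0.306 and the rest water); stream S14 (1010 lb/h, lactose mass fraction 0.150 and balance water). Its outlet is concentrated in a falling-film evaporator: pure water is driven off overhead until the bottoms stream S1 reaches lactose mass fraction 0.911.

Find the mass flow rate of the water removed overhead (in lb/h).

1492 lb/h

lactose entering = 44.8×0.112 + 917×0.306 + 1010×0.150 = 437.12 lb/h.
All lactose reports to S1, so S1 = 437.12/0.911 = 479.82 lb/h.
Total feed = 1971.8 lb/h; overhead = 1971.8 − 479.82 = 1492 lb/h.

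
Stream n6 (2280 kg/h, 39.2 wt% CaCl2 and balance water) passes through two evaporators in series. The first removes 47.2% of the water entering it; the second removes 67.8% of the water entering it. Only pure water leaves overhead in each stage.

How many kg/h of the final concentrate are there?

water in feed = 2280×0.608 = 1386.2 kg/h.
After stage 1: water left = (1−0.472)×1386.2 = 731.93; stream total = 1625.7 kg/h.
After stage 2: water left = (1−0.678)×731.93 = 235.68; final concentrate = 1129.4 kg/h.

1129 kg/h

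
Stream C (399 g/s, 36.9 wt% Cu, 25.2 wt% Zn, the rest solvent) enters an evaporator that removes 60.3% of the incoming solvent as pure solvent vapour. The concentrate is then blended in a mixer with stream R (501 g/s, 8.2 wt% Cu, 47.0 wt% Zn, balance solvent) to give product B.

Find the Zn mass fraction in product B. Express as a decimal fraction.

Vapour removed = 0.603×0.379×399 = 91.186 g/s; concentrate = 307.81 g/s.
Zn reaching the mixer = 100.55 (from concentrate) + 501×0.470 = 336.02 g/s.
Product flow = 307.81 + 501 = 808.81 g/s; Zn fraction = 0.4154.

0.4154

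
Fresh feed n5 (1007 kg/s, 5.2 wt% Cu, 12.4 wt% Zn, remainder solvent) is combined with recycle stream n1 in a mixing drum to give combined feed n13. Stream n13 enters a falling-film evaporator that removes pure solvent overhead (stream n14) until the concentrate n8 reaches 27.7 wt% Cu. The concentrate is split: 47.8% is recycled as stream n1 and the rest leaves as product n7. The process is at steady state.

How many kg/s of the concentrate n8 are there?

362.1 kg/s

Overall Cu balance (none leaves overhead): Cu in fresh feed = Cu in product, i.e. 1007×0.052 = (1−0.478)·n8·0.277.
n8 = 52.364/(0.277×0.522) = 362.15 kg/s.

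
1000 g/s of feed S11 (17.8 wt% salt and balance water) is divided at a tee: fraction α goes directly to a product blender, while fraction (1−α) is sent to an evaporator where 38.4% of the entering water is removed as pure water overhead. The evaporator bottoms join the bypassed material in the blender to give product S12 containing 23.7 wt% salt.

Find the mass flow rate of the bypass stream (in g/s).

211.3 g/s

All 1000×0.178 = 178 g/s of salt reaches S12, so S12 = 178/0.237 = 751.05 g/s and vapour = 248.95 g/s.
The evaporator receives (1−α)·1000 of feed at 0.822 water and removes 0.384 of that water:
0.384×0.822×(1−α)×1000 = 248.95
(1−α) = 248.95/315.65 = 0.7887;  α = 0.2113.
Bypass flow = 0.2113×1000 = 211.32 g/s.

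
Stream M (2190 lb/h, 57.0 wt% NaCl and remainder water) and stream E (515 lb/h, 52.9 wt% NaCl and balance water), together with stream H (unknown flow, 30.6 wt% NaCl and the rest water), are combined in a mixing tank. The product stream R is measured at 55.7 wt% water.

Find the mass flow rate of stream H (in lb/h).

2353 lb/h

Let H be the unknown flow. Total out = 2705 + H.
water balance: 1184.3 + 0.694·H = 0.557·(2705 + H)
(0.694 − 0.557)·H = 0.557×2705 − 1184.3 = 322.42
H = 322.42 / 0.137 = 2353.4 lb/h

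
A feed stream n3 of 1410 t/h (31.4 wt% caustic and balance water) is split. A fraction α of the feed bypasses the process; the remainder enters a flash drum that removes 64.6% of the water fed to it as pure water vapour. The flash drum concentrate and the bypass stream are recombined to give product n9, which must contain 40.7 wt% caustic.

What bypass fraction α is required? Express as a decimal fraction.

0.484

All 1410×0.314 = 442.74 t/h of caustic reaches n9, so n9 = 442.74/0.407 = 1087.8 t/h and vapour = 322.19 t/h.
The evaporator receives (1−α)·1410 of feed at 0.686 water and removes 0.646 of that water:
0.646×0.686×(1−α)×1410 = 322.19
(1−α) = 322.19/624.85 = 0.5156;  α = 0.4844.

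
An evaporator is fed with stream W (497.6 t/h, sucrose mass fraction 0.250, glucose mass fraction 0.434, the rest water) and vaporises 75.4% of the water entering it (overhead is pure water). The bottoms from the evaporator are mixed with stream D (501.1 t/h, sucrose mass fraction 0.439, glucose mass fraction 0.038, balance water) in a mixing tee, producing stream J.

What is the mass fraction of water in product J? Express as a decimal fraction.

Vapour removed = 0.754×0.316×497.6 = 118.56 t/h; concentrate = 379.04 t/h.
water reaching the mixer = 38.681 (from concentrate) + 501.1×0.523 = 300.76 t/h.
Product flow = 379.04 + 501.1 = 880.14 t/h; water fraction = 0.342.

0.342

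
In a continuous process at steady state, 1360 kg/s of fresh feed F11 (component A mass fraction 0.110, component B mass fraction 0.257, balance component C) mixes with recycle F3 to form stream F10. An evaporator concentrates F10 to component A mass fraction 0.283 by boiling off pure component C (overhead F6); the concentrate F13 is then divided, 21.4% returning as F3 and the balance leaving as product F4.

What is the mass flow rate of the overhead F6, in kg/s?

831.4 kg/s

Overall component A balance (none leaves overhead): component A in fresh feed = component A in product, i.e. 1360×0.110 = (1−0.214)·F13·0.283.
F13 = 149.6/(0.283×0.786) = 672.55 kg/s.
Recycle F3 = 0.214×672.55 = 143.93 kg/s.
Combined feed F10 = 1360 + 143.93 = 1503.9 kg/s.
Overhead F6 = F10 − F13 = 1503.9 − 672.55 = 831.38 kg/s.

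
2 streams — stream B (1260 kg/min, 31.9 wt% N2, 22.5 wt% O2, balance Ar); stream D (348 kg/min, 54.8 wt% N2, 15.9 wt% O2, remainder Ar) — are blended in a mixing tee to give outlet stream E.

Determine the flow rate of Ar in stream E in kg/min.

676.5 kg/min

Ar out = Ar in = 1260×0.456 + 348×0.293 = 676.52 kg/min.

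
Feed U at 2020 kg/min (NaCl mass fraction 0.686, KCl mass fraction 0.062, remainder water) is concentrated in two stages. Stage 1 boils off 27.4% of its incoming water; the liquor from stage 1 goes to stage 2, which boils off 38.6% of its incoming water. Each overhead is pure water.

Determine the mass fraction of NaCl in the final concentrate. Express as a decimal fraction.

0.797

water in feed = 2020×0.252 = 509.04 kg/min.
After stage 1: water left = (1−0.274)×509.04 = 369.56; stream total = 1880.5 kg/min.
After stage 2: water left = (1−0.386)×369.56 = 226.91; final concentrate = 1737.9 kg/min.
NaCl fraction = 1385.7/1737.9 = 0.797.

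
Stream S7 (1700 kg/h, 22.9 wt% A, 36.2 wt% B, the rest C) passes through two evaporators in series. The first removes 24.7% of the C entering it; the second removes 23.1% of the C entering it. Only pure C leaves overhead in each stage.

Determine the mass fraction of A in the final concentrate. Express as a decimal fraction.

C in feed = 1700×0.409 = 695.3 kg/h.
After stage 1: C left = (1−0.247)×695.3 = 523.56; stream total = 1528.3 kg/h.
After stage 2: C left = (1−0.231)×523.56 = 402.62; final concentrate = 1407.3 kg/h.
A fraction = 389.3/1407.3 = 0.2766.

0.2766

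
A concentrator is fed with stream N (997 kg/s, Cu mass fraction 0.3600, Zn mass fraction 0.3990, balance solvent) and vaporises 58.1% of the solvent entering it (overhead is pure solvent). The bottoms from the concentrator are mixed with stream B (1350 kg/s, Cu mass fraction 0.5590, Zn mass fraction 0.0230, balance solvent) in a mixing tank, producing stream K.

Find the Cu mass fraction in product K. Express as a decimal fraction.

Vapour removed = 0.581×0.241×997 = 139.6 kg/s; concentrate = 857.4 kg/s.
Cu reaching the mixer = 358.92 (from concentrate) + 1350×0.559 = 1113.6 kg/s.
Product flow = 857.4 + 1350 = 2207.4 kg/s; Cu fraction = 0.5045.

0.5045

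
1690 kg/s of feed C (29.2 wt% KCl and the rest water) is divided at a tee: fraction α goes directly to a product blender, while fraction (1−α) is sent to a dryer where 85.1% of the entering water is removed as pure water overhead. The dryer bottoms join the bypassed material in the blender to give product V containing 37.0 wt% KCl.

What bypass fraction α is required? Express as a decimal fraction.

0.650

All 1690×0.292 = 493.48 kg/s of KCl reaches V, so V = 493.48/0.370 = 1333.7 kg/s and vapour = 356.27 kg/s.
The evaporator receives (1−α)·1690 of feed at 0.708 water and removes 0.851 of that water:
0.851×0.708×(1−α)×1690 = 356.27
(1−α) = 356.27/1018.2 = 0.3499;  α = 0.6501.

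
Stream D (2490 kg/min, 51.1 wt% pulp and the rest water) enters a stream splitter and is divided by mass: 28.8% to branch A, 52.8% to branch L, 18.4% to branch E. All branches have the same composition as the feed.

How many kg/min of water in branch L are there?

Branch L total = 0.528×2490 = 1314.7 kg/min.
water in L = 0.489×1314.7 = 642.9 kg/min.

642.9 kg/min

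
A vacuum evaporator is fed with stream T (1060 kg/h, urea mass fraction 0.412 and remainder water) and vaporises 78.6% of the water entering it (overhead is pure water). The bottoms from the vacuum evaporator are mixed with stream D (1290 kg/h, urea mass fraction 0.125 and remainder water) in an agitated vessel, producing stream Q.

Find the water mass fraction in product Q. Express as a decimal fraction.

0.679

Vapour removed = 0.786×0.588×1060 = 489.9 kg/h; concentrate = 570.1 kg/h.
water reaching the mixer = 133.38 (from concentrate) + 1290×0.875 = 1262.1 kg/h.
Product flow = 570.1 + 1290 = 1860.1 kg/h; water fraction = 0.679.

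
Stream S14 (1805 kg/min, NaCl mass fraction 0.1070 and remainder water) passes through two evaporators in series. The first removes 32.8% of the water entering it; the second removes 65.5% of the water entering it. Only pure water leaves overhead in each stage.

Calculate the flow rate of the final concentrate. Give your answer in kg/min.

water in feed = 1805×0.893 = 1611.9 kg/min.
After stage 1: water left = (1−0.328)×1611.9 = 1083.2; stream total = 1276.3 kg/min.
After stage 2: water left = (1−0.655)×1083.2 = 373.69; final concentrate = 566.83 kg/min.

566.8 kg/min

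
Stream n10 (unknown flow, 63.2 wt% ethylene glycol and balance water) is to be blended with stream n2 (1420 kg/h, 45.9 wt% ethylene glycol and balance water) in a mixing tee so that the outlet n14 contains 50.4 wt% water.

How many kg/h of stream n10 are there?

386.3 kg/h

Let n10 be the unknown flow. Total out = 1420 + n10.
water balance: 768.22 + 0.368·n10 = 0.504·(1420 + n10)
(0.368 − 0.504)·n10 = 0.504×1420 − 768.22 = -52.54
n10 = -52.54 / -0.136 = 386.32 kg/h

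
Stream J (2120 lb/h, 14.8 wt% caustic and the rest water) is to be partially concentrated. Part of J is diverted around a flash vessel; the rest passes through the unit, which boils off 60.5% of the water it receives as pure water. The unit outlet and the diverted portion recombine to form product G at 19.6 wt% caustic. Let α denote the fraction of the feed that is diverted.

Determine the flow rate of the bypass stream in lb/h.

1113 lb/h

All 2120×0.148 = 313.76 lb/h of caustic reaches G, so G = 313.76/0.196 = 1600.8 lb/h and vapour = 519.18 lb/h.
The evaporator receives (1−α)·2120 of feed at 0.852 water and removes 0.605 of that water:
0.605×0.852×(1−α)×2120 = 519.18
(1−α) = 519.18/1092.8 = 0.4751;  α = 0.5249.
Bypass flow = 0.5249×2120 = 1112.8 lb/h.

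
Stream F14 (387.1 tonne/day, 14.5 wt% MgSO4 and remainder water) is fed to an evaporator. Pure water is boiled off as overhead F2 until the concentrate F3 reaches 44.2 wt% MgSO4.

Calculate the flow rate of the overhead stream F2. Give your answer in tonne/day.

260.1 tonne/day

MgSO4 is conserved: 387.1×0.145 = 56.13 tonne/day all reports to the concentrate.
Concentrate = 56.13/(target fraction) = 126.99 tonne/day.
Overhead = 387.1 − 126.99 = 260.11 tonne/day.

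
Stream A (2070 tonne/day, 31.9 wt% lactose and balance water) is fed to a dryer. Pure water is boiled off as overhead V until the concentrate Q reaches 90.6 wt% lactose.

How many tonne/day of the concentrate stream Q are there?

lactose is conserved: 2070×0.319 = 660.33 tonne/day all reports to the concentrate.
Concentrate = 660.33/(target fraction) = 728.84 tonne/day.

728.8 tonne/day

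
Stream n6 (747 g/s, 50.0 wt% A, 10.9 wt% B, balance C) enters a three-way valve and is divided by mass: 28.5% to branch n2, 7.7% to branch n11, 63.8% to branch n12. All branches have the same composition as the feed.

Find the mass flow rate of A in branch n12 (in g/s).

Branch n12 total = 0.638×747 = 476.59 g/s.
A in n12 = 0.500×476.59 = 238.29 g/s.

238.3 g/s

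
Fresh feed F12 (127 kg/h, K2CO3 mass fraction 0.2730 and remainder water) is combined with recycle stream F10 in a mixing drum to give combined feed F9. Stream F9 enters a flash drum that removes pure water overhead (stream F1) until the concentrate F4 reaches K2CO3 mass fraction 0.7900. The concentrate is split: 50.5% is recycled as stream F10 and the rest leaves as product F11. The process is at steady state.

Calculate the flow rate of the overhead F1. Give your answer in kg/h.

Overall K2CO3 balance (none leaves overhead): K2CO3 in fresh feed = K2CO3 in product, i.e. 127×0.273 = (1−0.505)·F4·0.790.
F4 = 34.671/(0.790×0.495) = 88.661 kg/h.
Recycle F10 = 0.505×88.661 = 44.774 kg/h.
Combined feed F9 = 127 + 44.774 = 171.77 kg/h.
Overhead F1 = F9 − F4 = 171.77 − 88.661 = 83.113 kg/h.

83.11 kg/h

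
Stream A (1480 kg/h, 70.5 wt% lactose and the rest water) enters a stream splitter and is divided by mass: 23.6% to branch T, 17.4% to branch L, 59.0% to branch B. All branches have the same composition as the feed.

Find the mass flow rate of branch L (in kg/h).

Branch L flow = 0.174×1480 = 257.52 kg/h.

257.5 kg/h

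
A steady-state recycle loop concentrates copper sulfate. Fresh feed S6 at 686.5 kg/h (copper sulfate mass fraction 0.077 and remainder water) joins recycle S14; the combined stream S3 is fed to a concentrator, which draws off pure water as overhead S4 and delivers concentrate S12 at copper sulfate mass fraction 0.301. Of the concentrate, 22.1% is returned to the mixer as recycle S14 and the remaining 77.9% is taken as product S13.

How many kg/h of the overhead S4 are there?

510.9 kg/h

Overall copper sulfate balance (none leaves overhead): copper sulfate in fresh feed = copper sulfate in product, i.e. 686.5×0.077 = (1−0.221)·S12·0.301.
S12 = 52.861/(0.301×0.779) = 225.44 kg/h.
Recycle S14 = 0.221×225.44 = 49.822 kg/h.
Combined feed S3 = 686.5 + 49.822 = 736.32 kg/h.
Overhead S4 = S3 − S12 = 736.32 − 225.44 = 510.88 kg/h.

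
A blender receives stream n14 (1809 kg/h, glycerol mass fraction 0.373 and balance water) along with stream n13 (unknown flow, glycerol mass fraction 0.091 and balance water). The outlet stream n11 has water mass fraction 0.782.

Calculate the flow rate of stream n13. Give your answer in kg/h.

Let n13 be the unknown flow. Total out = 1809 + n13.
water balance: 1134.2 + 0.909·n13 = 0.782·(1809 + n13)
(0.909 − 0.782)·n13 = 0.782×1809 − 1134.2 = 280.4
n13 = 280.4 / 0.127 = 2207.8 kg/h

2208 kg/h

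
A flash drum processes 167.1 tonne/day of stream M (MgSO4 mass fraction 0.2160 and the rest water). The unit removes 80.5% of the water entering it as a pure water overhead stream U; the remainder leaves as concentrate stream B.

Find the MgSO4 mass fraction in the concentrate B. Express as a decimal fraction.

0.5856

MgSO4 is not removed: 167.1×0.216 = 36.094 tonne/day of MgSO4 enters B.
water entering = 167.1×0.784 = 131.01 tonne/day; overhead removed = 0.805×131.01 = 105.46 tonne/day.
Concentrate = 167.1 − 105.46 = 61.64 tonne/day.
Mass fraction = 36.094/61.64 = 0.5856.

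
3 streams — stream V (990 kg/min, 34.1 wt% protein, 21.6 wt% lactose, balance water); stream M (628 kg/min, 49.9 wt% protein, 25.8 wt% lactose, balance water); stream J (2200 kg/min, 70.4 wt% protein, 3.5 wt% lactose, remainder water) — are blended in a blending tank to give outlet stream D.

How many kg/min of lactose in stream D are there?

lactose out = lactose in = 990×0.216 + 628×0.258 + 2200×0.035 = 452.86 kg/min.

452.9 kg/min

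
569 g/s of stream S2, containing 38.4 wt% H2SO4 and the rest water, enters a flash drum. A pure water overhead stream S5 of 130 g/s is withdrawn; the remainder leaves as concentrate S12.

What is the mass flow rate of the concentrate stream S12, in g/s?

Concentrate = 569 − 130 = 439 g/s.

439 g/s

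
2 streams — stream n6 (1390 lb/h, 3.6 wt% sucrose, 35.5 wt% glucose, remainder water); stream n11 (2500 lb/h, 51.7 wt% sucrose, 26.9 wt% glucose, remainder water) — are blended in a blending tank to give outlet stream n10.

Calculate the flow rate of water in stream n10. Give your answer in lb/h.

water out = water in = 1390×0.609 + 2500×0.214 = 1381.5 lb/h.

1382 lb/h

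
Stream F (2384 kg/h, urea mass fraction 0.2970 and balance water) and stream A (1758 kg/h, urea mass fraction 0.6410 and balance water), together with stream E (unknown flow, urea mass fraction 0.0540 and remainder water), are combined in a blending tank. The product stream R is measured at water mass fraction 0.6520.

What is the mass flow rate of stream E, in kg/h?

1338 kg/h

Let E be the unknown flow. Total out = 4142 + E.
water balance: 2307.1 + 0.946·E = 0.652·(4142 + E)
(0.946 − 0.652)·E = 0.652×4142 − 2307.1 = 393.51
E = 393.51 / 0.294 = 1338.5 kg/h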